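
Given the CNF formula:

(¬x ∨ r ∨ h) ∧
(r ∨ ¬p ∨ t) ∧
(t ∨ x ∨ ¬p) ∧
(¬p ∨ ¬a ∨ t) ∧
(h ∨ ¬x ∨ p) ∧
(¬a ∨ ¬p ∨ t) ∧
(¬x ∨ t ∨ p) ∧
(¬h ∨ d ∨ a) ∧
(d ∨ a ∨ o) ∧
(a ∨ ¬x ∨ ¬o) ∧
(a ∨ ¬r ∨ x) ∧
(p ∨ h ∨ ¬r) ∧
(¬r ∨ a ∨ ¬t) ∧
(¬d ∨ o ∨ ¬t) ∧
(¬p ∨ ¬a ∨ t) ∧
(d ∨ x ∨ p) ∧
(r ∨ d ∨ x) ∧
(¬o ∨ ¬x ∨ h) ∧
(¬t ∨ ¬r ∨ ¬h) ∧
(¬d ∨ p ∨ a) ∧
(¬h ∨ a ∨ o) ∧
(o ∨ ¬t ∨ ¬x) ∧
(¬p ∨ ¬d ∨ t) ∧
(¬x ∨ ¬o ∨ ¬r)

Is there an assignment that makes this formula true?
Yes

Yes, the formula is satisfiable.

One satisfying assignment is: r=False, t=True, x=False, h=False, d=True, o=True, p=True, a=False

Verification: With this assignment, all 24 clauses evaluate to true.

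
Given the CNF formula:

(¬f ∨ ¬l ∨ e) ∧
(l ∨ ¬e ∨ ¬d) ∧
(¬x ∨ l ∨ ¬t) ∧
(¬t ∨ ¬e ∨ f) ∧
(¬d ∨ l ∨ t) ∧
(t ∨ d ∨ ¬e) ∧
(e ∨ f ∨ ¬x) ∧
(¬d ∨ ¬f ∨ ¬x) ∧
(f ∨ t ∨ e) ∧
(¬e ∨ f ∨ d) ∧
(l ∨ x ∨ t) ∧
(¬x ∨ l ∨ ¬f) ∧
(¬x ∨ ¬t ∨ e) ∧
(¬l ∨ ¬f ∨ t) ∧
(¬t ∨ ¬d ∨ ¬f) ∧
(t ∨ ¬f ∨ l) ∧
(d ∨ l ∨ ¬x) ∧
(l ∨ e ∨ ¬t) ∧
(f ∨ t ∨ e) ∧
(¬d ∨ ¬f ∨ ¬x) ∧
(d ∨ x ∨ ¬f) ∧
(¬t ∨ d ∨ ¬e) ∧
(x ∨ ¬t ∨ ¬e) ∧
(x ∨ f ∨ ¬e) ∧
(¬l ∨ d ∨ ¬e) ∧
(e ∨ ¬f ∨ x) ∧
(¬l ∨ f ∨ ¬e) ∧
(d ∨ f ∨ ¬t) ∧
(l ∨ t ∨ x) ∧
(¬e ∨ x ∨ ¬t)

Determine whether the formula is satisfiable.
Yes

Yes, the formula is satisfiable.

One satisfying assignment is: d=True, t=True, e=False, f=False, l=True, x=False

Verification: With this assignment, all 30 clauses evaluate to true.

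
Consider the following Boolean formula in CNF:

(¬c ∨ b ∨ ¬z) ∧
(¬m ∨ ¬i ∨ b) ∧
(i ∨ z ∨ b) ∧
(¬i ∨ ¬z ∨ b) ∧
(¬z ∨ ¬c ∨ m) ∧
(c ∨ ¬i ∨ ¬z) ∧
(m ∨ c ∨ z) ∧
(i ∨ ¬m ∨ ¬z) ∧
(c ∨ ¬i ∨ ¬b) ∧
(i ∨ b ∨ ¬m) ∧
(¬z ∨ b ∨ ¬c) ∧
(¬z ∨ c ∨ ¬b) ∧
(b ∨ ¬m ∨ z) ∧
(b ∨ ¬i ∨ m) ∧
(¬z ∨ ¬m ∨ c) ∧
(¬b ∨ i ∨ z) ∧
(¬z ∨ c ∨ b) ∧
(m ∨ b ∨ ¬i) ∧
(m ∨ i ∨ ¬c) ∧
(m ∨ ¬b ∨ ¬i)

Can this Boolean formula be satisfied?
Yes

Yes, the formula is satisfiable.

One satisfying assignment is: z=False, m=True, c=True, i=True, b=True

Verification: With this assignment, all 20 clauses evaluate to true.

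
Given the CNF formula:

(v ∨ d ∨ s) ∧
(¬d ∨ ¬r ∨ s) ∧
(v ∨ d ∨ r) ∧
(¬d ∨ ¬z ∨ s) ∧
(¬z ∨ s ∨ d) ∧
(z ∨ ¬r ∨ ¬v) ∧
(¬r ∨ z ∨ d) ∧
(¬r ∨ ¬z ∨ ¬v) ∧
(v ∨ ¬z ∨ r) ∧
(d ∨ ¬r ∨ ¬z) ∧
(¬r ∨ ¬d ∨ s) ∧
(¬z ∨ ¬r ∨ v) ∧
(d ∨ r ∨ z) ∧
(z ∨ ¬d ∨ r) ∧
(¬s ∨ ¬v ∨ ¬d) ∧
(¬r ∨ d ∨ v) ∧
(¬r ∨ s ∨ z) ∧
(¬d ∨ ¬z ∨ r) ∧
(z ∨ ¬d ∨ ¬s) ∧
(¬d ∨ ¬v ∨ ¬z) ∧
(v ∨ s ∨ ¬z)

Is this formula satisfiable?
Yes

Yes, the formula is satisfiable.

One satisfying assignment is: z=True, d=False, v=True, r=False, s=True

Verification: With this assignment, all 21 clauses evaluate to true.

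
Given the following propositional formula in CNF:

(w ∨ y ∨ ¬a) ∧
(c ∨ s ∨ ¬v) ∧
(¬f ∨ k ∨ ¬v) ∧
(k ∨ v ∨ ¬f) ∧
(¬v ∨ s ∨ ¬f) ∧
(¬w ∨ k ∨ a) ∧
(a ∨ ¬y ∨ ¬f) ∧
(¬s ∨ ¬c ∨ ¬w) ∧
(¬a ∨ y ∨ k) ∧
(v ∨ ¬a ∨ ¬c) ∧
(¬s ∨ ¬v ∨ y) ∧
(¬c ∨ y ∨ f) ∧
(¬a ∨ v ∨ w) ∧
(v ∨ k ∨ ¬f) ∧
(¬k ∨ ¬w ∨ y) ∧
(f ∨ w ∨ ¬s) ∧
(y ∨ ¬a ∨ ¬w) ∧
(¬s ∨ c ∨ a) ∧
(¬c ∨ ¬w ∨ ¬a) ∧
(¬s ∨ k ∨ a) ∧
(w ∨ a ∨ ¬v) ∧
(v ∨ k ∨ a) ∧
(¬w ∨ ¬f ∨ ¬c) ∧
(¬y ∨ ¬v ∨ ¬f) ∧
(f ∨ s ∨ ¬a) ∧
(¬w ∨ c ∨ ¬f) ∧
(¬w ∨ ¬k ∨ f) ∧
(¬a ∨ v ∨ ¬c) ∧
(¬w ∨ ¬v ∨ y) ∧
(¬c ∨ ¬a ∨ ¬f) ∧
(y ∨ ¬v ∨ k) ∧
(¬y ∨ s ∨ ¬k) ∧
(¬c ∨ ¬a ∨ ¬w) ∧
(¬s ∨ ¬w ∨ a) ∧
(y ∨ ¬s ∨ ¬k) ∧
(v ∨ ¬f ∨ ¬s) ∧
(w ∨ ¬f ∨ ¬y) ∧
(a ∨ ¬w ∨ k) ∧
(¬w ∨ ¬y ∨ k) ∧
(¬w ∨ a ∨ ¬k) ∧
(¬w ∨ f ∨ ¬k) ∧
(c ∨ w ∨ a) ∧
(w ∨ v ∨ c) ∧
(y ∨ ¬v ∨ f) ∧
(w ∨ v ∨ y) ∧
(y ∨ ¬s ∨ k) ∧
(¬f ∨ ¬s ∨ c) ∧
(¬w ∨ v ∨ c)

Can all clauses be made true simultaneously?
No

No, the formula is not satisfiable.

No assignment of truth values to the variables can make all 48 clauses true simultaneously.

The formula is UNSAT (unsatisfiable).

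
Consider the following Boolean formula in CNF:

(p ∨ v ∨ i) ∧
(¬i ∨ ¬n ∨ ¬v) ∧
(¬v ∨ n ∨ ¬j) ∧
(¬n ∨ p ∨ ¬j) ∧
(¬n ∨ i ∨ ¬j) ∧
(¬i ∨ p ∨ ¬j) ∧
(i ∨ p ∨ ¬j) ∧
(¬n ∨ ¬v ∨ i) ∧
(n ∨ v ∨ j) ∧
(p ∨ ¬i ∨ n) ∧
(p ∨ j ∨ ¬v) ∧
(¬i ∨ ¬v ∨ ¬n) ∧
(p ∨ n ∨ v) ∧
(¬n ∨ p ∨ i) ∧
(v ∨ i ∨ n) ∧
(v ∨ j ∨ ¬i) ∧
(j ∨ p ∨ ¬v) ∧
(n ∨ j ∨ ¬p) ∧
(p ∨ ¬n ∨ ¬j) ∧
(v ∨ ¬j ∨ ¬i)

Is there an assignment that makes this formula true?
Yes

Yes, the formula is satisfiable.

One satisfying assignment is: p=True, i=False, j=False, v=False, n=True

Verification: With this assignment, all 20 clauses evaluate to true.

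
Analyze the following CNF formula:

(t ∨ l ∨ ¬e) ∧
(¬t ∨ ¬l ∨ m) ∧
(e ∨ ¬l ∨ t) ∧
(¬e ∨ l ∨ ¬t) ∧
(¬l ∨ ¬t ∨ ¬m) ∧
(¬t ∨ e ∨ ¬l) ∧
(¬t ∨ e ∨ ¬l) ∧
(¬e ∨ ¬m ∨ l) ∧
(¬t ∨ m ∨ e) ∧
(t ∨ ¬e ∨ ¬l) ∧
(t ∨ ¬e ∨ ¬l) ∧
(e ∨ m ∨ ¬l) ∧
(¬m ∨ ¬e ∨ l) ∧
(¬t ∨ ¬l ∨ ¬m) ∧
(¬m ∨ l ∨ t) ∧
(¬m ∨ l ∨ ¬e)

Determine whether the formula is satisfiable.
Yes

Yes, the formula is satisfiable.

One satisfying assignment is: e=False, t=False, m=False, l=False

Verification: With this assignment, all 16 clauses evaluate to true.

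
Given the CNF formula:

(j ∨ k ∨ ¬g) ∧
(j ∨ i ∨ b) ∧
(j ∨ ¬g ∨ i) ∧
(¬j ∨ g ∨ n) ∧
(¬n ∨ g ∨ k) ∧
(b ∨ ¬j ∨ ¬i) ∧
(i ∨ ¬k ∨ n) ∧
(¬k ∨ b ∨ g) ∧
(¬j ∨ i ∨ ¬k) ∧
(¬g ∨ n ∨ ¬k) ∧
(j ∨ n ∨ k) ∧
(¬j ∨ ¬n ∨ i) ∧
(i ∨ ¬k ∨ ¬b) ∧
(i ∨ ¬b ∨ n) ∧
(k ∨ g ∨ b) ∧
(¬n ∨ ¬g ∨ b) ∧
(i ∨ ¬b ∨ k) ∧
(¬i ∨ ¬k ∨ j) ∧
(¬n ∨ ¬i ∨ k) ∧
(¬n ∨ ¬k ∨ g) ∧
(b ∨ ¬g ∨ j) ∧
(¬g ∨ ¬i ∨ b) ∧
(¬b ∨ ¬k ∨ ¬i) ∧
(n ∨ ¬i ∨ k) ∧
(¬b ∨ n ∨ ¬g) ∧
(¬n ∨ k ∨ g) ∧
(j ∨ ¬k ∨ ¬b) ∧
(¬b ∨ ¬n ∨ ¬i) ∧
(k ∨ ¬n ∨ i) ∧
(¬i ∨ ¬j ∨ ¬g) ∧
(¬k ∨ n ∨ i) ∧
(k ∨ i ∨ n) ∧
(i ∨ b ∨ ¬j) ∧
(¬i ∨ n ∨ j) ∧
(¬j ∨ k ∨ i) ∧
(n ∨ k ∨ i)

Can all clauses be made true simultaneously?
No

No, the formula is not satisfiable.

No assignment of truth values to the variables can make all 36 clauses true simultaneously.

The formula is UNSAT (unsatisfiable).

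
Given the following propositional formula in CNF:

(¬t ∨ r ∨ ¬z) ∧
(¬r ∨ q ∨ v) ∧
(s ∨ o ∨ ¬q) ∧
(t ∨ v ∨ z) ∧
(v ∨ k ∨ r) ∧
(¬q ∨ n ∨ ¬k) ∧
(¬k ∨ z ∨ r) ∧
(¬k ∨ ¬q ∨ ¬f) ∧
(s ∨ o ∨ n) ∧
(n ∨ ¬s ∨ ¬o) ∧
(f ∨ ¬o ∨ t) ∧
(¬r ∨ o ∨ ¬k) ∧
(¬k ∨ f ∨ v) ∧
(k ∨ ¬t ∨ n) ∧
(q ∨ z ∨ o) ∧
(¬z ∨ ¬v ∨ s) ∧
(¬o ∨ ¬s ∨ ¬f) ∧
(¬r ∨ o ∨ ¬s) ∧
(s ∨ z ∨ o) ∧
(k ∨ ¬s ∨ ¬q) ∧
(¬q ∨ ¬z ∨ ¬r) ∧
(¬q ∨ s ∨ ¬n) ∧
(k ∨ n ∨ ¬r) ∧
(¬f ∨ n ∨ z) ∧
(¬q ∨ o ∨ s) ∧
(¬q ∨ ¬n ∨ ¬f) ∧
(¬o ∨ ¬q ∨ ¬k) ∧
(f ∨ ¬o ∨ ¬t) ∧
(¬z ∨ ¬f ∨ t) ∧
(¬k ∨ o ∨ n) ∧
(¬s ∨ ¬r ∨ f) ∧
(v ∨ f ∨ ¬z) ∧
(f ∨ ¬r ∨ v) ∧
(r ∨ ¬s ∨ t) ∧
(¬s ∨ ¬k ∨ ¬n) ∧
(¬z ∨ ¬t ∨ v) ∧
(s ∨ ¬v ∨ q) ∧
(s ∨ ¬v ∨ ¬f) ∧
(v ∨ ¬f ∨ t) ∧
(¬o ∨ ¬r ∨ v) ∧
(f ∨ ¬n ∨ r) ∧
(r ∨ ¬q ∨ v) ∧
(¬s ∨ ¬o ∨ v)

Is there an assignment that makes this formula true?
No

No, the formula is not satisfiable.

No assignment of truth values to the variables can make all 43 clauses true simultaneously.

The formula is UNSAT (unsatisfiable).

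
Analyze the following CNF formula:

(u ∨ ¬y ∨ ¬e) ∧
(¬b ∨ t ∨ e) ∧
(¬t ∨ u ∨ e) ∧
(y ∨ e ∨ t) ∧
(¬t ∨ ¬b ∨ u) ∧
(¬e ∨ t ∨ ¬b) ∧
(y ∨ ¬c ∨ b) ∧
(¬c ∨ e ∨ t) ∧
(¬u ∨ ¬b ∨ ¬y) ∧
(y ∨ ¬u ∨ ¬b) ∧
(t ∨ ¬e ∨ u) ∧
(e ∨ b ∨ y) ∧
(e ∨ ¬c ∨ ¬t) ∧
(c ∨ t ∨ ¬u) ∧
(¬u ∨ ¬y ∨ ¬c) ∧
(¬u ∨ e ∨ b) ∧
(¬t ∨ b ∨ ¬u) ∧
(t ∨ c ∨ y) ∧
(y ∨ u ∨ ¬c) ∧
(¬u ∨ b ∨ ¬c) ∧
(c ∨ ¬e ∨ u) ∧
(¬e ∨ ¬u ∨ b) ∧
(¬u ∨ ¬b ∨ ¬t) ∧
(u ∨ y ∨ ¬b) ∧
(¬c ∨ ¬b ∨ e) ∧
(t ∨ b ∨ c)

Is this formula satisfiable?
No

No, the formula is not satisfiable.

No assignment of truth values to the variables can make all 26 clauses true simultaneously.

The formula is UNSAT (unsatisfiable).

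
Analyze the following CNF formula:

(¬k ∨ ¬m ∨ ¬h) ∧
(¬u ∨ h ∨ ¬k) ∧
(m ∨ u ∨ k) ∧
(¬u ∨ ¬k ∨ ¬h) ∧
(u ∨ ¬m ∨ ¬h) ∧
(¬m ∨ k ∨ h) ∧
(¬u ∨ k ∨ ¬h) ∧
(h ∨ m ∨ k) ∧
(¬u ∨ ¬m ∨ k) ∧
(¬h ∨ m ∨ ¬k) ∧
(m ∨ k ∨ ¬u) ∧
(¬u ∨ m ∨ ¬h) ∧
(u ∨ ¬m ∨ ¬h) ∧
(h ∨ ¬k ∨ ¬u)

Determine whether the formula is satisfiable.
Yes

Yes, the formula is satisfiable.

One satisfying assignment is: u=False, k=True, m=False, h=False

Verification: With this assignment, all 14 clauses evaluate to true.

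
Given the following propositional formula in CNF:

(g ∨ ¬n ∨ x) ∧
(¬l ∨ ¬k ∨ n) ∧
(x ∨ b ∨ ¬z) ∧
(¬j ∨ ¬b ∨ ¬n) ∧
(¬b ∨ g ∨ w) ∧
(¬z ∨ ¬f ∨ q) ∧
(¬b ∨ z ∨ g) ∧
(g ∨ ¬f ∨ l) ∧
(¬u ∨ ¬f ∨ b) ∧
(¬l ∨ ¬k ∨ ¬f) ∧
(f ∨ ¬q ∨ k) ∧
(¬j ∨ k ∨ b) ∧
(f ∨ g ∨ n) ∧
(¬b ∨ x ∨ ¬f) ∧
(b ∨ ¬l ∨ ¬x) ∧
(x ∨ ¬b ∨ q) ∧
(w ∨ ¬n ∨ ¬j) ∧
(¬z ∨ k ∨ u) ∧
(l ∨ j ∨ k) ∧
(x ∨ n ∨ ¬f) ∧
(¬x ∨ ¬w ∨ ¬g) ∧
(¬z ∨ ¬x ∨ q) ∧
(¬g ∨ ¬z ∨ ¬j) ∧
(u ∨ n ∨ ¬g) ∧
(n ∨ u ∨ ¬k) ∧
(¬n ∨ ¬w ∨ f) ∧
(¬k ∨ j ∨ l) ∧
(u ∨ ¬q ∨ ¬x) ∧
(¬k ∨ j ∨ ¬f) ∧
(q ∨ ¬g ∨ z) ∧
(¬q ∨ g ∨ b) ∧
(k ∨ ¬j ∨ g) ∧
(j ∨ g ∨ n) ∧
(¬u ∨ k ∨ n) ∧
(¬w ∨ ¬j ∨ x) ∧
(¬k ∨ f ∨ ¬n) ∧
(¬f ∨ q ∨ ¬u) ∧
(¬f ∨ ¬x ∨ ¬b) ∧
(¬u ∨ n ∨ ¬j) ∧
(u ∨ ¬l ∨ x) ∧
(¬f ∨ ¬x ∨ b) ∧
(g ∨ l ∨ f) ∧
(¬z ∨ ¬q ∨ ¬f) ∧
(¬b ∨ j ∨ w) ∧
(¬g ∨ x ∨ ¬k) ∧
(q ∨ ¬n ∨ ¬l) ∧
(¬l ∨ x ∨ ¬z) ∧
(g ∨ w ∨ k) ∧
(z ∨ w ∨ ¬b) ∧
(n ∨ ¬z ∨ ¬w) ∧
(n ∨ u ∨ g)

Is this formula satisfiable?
No

No, the formula is not satisfiable.

No assignment of truth values to the variables can make all 51 clauses true simultaneously.

The formula is UNSAT (unsatisfiable).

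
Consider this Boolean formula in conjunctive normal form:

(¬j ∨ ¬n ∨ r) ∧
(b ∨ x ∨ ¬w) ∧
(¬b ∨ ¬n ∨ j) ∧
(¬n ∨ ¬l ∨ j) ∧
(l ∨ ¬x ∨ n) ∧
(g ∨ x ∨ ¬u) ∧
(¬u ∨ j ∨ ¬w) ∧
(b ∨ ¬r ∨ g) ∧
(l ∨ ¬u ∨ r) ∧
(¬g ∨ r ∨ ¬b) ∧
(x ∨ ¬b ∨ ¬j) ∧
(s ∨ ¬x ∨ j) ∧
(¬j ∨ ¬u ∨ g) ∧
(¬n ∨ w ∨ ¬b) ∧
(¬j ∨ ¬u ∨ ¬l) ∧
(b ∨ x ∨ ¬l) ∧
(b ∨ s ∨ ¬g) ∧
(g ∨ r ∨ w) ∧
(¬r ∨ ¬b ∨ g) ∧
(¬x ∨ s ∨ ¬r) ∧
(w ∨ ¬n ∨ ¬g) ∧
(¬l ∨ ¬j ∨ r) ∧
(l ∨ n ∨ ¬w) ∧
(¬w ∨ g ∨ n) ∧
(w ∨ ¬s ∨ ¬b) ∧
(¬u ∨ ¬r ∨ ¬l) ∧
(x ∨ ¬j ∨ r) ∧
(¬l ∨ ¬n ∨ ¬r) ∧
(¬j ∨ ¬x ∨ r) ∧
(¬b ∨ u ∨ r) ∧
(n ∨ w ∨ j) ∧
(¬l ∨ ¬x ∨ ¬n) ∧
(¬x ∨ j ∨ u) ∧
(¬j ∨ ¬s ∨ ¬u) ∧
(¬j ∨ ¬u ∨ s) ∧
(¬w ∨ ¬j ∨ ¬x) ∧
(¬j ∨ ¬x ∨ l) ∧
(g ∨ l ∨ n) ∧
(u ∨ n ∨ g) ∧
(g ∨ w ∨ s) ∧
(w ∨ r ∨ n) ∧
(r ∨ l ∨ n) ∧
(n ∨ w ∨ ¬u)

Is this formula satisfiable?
Yes

Yes, the formula is satisfiable.

One satisfying assignment is: s=True, x=False, n=False, l=True, b=True, j=False, u=False, r=True, w=True, g=True

Verification: With this assignment, all 43 clauses evaluate to true.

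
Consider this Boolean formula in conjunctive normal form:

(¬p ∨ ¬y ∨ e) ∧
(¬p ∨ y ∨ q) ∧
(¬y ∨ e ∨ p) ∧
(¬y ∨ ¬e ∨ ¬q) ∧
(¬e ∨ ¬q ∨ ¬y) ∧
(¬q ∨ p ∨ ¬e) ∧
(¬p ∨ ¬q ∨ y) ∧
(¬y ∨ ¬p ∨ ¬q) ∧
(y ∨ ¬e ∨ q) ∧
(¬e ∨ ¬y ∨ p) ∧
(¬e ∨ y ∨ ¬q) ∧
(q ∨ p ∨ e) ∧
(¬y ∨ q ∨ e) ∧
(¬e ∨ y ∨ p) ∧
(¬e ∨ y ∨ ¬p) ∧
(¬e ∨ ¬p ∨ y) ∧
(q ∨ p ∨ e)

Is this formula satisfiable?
Yes

Yes, the formula is satisfiable.

One satisfying assignment is: p=True, y=True, q=False, e=True

Verification: With this assignment, all 17 clauses evaluate to true.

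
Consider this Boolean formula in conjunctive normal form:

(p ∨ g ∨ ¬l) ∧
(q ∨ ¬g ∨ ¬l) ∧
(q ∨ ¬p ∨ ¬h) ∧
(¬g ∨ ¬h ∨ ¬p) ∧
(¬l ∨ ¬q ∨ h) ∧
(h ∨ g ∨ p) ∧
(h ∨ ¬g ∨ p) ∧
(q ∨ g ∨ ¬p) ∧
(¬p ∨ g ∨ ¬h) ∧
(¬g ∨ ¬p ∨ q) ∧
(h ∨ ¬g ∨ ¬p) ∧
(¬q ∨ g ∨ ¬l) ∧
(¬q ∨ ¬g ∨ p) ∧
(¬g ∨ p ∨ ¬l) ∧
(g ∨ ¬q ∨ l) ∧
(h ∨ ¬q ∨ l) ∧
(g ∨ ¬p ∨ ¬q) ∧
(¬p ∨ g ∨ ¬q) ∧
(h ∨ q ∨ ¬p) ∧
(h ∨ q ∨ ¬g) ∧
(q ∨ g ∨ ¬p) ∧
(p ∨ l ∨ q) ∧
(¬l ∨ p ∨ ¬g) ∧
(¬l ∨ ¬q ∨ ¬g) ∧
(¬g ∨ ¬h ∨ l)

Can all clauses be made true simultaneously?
No

No, the formula is not satisfiable.

No assignment of truth values to the variables can make all 25 clauses true simultaneously.

The formula is UNSAT (unsatisfiable).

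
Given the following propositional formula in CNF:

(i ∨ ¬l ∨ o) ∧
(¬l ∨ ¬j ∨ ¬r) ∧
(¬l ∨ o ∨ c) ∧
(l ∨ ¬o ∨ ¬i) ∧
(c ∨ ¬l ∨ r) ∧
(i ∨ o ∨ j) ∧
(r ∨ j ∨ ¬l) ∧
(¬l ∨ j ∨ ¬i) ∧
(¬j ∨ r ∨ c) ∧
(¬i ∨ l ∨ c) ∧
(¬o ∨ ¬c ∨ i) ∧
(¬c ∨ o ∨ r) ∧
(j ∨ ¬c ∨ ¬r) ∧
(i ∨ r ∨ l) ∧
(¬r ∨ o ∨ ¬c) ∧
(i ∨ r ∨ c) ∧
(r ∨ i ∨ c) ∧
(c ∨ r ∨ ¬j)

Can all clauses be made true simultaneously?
Yes

Yes, the formula is satisfiable.

One satisfying assignment is: j=True, c=True, l=True, i=True, o=True, r=False

Verification: With this assignment, all 18 clauses evaluate to true.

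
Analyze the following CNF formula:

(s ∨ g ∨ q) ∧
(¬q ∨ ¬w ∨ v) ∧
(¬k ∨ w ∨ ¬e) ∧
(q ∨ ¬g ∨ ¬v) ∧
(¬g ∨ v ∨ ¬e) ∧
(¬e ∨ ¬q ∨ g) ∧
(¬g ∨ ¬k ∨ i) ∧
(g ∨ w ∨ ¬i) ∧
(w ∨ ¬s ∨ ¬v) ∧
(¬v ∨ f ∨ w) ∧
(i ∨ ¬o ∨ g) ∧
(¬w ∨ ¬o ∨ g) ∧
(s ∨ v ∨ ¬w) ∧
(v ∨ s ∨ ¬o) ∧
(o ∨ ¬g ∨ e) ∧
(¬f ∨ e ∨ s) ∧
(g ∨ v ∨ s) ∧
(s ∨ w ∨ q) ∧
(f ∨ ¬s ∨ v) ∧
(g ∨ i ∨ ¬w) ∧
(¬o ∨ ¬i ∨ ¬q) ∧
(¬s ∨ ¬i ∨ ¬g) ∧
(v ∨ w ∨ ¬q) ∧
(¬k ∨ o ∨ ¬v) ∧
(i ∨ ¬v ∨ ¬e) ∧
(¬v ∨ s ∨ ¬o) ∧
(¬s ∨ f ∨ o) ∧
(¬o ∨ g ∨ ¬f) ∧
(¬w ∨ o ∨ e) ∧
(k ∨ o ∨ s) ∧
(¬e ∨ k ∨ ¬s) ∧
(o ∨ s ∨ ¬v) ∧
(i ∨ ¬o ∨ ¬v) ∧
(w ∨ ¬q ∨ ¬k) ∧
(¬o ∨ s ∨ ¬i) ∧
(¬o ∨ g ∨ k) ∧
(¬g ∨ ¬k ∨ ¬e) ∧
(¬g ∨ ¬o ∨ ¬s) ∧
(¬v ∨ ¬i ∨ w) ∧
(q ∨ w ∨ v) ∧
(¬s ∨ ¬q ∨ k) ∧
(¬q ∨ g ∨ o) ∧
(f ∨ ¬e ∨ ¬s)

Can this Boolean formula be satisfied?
Yes

Yes, the formula is satisfiable.

One satisfying assignment is: e=True, f=True, s=True, i=True, v=False, o=False, g=False, w=True, k=True, q=False

Verification: With this assignment, all 43 clauses evaluate to true.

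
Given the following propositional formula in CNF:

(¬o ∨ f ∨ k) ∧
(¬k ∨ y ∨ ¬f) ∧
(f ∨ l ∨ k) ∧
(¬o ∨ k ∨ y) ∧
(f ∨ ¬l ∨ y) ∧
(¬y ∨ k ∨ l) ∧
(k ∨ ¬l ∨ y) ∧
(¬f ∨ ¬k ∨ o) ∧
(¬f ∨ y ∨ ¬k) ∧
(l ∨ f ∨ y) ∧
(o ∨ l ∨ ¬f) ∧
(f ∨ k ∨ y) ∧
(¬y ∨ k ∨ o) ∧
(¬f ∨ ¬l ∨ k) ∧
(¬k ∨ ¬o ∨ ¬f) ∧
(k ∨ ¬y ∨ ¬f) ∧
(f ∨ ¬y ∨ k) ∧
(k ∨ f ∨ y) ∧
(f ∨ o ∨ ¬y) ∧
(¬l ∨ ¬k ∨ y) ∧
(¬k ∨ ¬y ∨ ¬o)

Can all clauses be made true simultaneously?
No

No, the formula is not satisfiable.

No assignment of truth values to the variables can make all 21 clauses true simultaneously.

The formula is UNSAT (unsatisfiable).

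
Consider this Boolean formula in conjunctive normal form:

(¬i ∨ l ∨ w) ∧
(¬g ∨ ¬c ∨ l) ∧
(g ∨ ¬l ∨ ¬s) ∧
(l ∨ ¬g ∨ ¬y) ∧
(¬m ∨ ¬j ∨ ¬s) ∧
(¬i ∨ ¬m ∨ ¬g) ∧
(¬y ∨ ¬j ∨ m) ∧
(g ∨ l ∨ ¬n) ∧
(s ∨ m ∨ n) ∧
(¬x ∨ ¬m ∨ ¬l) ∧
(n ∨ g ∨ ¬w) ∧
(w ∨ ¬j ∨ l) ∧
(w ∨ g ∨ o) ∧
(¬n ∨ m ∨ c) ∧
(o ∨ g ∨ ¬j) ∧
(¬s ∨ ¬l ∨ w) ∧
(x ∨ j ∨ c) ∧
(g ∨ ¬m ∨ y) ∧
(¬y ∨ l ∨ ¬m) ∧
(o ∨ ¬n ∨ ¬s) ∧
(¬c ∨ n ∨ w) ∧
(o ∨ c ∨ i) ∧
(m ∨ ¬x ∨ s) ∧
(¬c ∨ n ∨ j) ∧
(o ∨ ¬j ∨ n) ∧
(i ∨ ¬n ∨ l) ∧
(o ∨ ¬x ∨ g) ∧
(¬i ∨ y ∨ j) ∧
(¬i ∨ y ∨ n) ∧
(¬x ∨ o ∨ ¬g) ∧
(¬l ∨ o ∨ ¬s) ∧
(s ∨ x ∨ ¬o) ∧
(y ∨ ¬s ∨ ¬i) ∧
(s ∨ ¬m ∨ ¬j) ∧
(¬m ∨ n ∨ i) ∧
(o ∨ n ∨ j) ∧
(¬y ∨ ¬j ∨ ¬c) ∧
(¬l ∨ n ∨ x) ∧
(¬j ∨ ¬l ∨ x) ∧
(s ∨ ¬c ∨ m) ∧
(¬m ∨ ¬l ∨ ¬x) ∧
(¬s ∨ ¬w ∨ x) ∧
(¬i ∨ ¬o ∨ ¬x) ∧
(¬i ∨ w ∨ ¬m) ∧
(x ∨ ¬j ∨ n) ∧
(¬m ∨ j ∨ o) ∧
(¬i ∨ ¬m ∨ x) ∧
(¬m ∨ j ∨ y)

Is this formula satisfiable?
Yes

Yes, the formula is satisfiable.

One satisfying assignment is: i=False, c=False, j=False, g=False, m=False, l=False, o=True, x=True, y=False, w=False, n=False, s=True

Verification: With this assignment, all 48 clauses evaluate to true.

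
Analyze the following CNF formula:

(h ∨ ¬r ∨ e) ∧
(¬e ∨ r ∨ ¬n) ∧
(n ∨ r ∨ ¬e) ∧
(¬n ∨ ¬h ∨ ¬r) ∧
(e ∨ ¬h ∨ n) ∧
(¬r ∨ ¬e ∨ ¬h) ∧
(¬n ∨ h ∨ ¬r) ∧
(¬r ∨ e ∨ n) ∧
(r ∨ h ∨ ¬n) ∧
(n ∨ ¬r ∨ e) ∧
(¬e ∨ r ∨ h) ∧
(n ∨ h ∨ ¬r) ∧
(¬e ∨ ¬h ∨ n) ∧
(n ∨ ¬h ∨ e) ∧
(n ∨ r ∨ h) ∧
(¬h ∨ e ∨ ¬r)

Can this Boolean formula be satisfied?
Yes

Yes, the formula is satisfiable.

One satisfying assignment is: e=False, h=True, r=False, n=True

Verification: With this assignment, all 16 clauses evaluate to true.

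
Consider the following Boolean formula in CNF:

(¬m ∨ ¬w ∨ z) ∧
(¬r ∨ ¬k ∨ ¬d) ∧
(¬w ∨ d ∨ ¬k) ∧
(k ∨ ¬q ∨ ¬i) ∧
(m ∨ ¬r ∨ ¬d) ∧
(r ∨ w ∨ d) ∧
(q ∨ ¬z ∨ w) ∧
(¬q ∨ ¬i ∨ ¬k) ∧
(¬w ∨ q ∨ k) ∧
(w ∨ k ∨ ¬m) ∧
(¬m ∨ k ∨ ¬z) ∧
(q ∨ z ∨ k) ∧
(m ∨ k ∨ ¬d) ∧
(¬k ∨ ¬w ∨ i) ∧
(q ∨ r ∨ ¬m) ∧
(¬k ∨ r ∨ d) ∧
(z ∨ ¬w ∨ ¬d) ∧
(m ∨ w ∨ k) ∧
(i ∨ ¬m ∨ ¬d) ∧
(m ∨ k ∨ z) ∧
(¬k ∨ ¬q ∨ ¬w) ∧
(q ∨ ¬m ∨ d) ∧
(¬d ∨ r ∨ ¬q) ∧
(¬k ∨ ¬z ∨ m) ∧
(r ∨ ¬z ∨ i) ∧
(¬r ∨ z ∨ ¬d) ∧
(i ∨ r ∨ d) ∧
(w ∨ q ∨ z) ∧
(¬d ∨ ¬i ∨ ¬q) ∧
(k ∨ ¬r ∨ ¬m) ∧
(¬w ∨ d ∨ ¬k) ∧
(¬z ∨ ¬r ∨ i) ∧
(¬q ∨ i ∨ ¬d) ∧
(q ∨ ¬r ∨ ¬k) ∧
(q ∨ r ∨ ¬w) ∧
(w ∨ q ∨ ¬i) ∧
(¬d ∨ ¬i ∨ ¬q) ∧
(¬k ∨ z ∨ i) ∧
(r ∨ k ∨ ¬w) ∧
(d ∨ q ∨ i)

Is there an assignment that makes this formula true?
No

No, the formula is not satisfiable.

No assignment of truth values to the variables can make all 40 clauses true simultaneously.

The formula is UNSAT (unsatisfiable).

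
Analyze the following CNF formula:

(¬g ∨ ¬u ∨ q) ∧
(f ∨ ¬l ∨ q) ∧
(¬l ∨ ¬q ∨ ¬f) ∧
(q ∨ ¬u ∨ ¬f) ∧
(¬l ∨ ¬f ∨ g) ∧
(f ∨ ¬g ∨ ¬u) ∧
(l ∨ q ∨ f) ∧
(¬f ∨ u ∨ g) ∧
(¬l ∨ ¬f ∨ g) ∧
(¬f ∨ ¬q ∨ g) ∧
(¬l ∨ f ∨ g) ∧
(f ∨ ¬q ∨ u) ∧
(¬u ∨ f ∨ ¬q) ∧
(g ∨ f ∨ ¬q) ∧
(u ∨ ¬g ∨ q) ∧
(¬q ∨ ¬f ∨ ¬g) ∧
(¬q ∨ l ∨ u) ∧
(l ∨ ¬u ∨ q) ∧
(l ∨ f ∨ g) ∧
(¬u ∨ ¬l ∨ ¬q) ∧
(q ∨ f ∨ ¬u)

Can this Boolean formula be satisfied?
No

No, the formula is not satisfiable.

No assignment of truth values to the variables can make all 21 clauses true simultaneously.

The formula is UNSAT (unsatisfiable).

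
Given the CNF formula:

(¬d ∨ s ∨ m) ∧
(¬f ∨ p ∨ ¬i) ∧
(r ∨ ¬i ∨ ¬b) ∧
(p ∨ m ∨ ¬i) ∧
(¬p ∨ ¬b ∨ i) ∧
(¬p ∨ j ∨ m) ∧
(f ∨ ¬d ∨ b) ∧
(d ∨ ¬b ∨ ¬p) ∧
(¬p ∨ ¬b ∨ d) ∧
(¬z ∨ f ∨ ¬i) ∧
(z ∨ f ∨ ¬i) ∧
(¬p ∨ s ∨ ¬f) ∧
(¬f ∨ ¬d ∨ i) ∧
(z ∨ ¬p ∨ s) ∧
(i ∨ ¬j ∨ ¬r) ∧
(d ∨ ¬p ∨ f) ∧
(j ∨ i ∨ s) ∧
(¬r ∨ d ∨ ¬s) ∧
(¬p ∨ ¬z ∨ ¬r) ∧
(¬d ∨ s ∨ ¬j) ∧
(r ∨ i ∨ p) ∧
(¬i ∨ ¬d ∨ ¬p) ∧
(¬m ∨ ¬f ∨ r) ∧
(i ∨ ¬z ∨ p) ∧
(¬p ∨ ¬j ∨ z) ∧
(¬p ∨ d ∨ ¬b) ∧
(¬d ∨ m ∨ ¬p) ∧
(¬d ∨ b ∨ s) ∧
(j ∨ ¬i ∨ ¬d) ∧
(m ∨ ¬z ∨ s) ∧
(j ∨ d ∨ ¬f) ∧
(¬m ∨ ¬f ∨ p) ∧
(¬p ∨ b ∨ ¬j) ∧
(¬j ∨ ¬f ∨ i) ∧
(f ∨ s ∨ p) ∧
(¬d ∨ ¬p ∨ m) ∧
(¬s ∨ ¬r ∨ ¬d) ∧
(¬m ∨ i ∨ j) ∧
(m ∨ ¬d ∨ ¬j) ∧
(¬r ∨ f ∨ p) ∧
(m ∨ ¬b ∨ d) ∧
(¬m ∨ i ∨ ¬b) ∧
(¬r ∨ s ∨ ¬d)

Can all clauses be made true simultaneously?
No

No, the formula is not satisfiable.

No assignment of truth values to the variables can make all 43 clauses true simultaneously.

The formula is UNSAT (unsatisfiable).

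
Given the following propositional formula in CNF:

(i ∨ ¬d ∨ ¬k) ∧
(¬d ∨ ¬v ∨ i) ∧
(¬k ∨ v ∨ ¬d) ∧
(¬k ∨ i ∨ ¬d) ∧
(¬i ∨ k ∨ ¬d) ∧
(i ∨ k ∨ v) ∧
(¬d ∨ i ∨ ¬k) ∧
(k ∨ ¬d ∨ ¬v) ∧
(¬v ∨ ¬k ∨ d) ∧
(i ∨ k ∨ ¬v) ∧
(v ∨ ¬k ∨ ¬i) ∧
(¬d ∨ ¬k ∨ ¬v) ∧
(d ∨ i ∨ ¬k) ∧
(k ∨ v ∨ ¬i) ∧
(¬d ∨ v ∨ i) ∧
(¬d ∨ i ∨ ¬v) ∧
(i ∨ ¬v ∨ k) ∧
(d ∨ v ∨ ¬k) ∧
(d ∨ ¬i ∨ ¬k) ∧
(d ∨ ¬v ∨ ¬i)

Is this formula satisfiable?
No

No, the formula is not satisfiable.

No assignment of truth values to the variables can make all 20 clauses true simultaneously.

The formula is UNSAT (unsatisfiable).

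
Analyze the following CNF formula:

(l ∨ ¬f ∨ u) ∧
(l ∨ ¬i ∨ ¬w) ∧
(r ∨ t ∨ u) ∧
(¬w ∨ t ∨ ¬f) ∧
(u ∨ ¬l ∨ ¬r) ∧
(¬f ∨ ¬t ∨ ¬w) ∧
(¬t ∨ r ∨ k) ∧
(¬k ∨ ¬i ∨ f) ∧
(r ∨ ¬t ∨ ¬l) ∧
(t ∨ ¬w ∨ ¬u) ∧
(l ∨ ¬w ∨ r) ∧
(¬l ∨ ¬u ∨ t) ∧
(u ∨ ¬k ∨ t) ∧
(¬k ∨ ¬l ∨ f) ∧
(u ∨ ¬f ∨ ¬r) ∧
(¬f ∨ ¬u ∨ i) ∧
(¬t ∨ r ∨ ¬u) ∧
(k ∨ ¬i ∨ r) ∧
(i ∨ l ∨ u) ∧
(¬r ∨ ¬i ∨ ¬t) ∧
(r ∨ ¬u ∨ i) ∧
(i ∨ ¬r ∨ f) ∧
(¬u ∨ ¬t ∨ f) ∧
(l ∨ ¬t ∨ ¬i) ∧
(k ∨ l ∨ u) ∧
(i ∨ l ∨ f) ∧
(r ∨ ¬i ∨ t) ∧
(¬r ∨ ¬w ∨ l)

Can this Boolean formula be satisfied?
Yes

Yes, the formula is satisfiable.

One satisfying assignment is: u=True, i=True, w=False, l=False, t=False, r=True, f=True, k=False

Verification: With this assignment, all 28 clauses evaluate to true.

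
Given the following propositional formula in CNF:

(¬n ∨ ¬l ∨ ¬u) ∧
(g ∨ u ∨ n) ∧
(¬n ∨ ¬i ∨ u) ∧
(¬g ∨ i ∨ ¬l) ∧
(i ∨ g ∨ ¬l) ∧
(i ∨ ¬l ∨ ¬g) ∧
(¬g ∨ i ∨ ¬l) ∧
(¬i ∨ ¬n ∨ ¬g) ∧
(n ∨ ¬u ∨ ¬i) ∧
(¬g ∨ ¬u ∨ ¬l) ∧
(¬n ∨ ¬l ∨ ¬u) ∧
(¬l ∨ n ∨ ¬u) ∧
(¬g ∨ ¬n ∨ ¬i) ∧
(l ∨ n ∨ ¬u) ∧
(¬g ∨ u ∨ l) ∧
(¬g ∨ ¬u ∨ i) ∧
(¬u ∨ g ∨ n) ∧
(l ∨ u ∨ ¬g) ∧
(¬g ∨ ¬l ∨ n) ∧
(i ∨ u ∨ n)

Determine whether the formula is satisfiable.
Yes

Yes, the formula is satisfiable.

One satisfying assignment is: l=False, i=False, n=True, g=False, u=False

Verification: With this assignment, all 20 clauses evaluate to true.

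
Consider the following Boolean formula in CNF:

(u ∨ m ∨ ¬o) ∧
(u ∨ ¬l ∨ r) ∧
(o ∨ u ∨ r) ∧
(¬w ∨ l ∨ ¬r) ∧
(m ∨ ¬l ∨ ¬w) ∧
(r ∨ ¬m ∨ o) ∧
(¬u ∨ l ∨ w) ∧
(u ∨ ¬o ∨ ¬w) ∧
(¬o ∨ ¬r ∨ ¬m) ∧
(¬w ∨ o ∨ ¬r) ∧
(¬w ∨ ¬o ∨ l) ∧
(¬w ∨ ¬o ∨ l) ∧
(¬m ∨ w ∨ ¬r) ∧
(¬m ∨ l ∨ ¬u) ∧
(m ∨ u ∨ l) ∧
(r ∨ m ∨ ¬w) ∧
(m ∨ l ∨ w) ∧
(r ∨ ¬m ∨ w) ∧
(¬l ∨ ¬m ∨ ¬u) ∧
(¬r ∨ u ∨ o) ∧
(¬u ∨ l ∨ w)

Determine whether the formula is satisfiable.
Yes

Yes, the formula is satisfiable.

One satisfying assignment is: u=True, w=False, l=True, m=False, r=False, o=False

Verification: With this assignment, all 21 clauses evaluate to true.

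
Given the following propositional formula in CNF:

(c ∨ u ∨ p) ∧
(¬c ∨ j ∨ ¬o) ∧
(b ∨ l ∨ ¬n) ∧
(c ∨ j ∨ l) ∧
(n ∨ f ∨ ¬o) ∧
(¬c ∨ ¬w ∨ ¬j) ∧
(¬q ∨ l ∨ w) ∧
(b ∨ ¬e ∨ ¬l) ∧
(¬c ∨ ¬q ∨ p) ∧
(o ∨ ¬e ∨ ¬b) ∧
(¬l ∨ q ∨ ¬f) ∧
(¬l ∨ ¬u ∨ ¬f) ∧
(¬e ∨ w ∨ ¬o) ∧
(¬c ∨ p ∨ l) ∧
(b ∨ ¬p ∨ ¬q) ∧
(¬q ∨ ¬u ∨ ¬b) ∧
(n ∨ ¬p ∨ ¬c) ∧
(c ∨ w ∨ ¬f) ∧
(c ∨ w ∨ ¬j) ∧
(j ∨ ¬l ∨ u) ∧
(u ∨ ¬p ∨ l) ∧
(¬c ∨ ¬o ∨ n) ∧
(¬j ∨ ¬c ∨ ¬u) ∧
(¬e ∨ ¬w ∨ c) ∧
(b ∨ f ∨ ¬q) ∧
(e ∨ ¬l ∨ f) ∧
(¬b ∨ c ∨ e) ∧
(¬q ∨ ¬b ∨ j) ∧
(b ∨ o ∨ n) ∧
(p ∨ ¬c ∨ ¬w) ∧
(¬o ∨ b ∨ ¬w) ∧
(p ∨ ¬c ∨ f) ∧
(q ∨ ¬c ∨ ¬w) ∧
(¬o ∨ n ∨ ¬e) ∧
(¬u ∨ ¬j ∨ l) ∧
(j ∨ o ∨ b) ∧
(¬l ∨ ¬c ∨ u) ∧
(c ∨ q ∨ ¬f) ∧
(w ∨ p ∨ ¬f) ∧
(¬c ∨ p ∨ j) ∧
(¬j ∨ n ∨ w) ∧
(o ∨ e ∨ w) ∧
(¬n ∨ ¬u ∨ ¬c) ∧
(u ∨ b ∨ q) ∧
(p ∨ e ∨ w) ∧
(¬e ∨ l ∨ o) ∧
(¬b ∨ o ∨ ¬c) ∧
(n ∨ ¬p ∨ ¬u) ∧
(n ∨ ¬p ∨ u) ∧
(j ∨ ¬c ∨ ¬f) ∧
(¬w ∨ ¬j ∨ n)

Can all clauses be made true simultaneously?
No

No, the formula is not satisfiable.

No assignment of truth values to the variables can make all 51 clauses true simultaneously.

The formula is UNSAT (unsatisfiable).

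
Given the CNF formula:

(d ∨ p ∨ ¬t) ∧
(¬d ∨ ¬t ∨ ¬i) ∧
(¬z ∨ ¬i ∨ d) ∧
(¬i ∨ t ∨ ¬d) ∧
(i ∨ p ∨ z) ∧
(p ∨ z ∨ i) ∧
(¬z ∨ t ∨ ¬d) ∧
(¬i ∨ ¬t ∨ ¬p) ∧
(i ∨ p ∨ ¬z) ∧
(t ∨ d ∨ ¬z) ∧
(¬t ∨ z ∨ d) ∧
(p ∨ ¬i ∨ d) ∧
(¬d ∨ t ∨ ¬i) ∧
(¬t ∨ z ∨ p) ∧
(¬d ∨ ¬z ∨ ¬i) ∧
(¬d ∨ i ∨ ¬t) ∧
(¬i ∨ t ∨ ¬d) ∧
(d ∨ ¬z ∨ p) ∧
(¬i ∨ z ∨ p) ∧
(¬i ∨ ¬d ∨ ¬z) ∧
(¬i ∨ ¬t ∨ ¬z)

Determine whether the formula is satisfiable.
Yes

Yes, the formula is satisfiable.

One satisfying assignment is: i=False, p=True, z=False, t=False, d=False

Verification: With this assignment, all 21 clauses evaluate to true.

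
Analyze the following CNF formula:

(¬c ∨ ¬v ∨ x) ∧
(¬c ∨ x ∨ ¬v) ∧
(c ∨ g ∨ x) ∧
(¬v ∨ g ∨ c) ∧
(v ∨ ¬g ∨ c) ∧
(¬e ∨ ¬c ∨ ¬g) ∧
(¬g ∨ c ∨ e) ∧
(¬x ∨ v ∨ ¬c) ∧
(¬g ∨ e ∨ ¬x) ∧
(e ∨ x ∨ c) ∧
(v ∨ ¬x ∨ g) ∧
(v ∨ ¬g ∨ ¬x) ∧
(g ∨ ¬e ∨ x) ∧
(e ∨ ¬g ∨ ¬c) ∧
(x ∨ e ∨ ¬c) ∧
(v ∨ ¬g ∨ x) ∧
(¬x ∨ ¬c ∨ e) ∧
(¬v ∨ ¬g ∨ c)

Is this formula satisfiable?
Yes

Yes, the formula is satisfiable.

One satisfying assignment is: c=True, v=True, x=True, e=True, g=False

Verification: With this assignment, all 18 clauses evaluate to true.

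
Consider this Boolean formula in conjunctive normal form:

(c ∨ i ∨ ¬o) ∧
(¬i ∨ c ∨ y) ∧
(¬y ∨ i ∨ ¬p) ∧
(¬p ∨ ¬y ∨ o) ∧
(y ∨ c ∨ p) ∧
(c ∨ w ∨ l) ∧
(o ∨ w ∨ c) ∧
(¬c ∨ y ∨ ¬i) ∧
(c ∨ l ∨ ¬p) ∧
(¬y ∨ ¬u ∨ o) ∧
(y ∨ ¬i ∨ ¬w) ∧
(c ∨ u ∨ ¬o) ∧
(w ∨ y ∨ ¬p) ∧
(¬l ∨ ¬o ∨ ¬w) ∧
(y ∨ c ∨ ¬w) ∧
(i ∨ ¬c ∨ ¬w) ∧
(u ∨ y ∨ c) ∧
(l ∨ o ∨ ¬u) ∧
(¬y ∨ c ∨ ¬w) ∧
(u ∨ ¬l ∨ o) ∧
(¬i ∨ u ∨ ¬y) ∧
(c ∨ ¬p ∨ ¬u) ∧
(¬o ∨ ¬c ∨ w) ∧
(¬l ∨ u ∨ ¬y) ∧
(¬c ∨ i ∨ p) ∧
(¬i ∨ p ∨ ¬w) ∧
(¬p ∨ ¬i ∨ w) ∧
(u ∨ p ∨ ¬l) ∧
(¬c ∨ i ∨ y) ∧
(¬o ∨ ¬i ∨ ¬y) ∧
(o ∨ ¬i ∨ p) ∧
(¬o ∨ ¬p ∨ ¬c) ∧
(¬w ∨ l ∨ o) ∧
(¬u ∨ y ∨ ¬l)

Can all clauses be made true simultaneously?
No

No, the formula is not satisfiable.

No assignment of truth values to the variables can make all 34 clauses true simultaneously.

The formula is UNSAT (unsatisfiable).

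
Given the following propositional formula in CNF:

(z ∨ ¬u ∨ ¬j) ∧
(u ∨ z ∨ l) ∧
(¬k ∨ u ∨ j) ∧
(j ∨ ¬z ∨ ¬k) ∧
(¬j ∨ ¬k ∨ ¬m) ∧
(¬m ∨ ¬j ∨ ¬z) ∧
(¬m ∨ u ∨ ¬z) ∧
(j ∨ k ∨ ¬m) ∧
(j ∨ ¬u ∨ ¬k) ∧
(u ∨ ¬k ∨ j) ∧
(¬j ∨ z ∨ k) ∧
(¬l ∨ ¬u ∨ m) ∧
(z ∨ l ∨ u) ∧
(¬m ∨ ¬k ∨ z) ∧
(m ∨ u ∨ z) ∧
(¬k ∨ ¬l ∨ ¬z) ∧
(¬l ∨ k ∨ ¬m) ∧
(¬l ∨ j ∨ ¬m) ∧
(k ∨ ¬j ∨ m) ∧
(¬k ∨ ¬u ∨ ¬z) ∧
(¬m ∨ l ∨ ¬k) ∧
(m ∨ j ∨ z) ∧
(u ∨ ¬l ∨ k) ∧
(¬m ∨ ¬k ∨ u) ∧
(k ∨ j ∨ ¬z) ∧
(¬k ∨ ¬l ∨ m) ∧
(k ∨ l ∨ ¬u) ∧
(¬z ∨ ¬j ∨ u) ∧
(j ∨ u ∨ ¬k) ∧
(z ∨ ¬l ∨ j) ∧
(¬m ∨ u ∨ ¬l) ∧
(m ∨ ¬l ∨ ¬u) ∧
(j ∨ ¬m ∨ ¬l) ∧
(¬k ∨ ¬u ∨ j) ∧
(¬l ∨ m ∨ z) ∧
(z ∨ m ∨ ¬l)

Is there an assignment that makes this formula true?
No

No, the formula is not satisfiable.

No assignment of truth values to the variables can make all 36 clauses true simultaneously.

The formula is UNSAT (unsatisfiable).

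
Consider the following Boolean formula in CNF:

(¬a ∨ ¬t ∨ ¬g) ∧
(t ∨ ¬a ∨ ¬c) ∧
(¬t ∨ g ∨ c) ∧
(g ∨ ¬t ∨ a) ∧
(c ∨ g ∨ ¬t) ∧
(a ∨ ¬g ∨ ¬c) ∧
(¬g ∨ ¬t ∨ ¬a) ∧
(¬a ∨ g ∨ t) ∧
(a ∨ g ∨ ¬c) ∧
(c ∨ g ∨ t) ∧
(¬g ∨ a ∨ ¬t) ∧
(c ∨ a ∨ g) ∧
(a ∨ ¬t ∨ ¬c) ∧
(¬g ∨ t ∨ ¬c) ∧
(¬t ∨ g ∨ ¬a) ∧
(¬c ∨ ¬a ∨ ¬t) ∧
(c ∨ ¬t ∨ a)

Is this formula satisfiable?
Yes

Yes, the formula is satisfiable.

One satisfying assignment is: a=False, g=True, c=False, t=False

Verification: With this assignment, all 17 clauses evaluate to true.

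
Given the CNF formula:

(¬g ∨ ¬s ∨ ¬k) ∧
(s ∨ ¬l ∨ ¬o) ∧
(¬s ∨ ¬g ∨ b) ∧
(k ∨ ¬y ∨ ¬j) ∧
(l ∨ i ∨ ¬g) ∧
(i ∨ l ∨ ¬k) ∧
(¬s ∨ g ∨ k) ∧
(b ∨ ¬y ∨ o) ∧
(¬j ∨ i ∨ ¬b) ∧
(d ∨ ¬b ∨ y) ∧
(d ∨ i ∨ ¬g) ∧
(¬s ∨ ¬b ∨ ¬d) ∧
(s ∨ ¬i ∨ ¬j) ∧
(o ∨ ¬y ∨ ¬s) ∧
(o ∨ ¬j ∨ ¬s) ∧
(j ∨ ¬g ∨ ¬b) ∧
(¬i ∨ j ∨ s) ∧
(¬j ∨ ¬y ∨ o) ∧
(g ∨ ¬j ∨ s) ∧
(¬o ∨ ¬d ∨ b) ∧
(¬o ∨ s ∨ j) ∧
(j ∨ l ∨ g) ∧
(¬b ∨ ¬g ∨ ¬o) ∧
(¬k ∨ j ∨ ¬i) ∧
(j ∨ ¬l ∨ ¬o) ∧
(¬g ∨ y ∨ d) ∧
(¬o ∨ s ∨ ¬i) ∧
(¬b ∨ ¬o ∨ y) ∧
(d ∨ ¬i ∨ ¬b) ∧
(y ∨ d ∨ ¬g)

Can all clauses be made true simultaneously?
Yes

Yes, the formula is satisfiable.

One satisfying assignment is: b=False, d=False, l=True, j=False, y=False, s=False, i=False, g=False, k=False, o=False

Verification: With this assignment, all 30 clauses evaluate to true.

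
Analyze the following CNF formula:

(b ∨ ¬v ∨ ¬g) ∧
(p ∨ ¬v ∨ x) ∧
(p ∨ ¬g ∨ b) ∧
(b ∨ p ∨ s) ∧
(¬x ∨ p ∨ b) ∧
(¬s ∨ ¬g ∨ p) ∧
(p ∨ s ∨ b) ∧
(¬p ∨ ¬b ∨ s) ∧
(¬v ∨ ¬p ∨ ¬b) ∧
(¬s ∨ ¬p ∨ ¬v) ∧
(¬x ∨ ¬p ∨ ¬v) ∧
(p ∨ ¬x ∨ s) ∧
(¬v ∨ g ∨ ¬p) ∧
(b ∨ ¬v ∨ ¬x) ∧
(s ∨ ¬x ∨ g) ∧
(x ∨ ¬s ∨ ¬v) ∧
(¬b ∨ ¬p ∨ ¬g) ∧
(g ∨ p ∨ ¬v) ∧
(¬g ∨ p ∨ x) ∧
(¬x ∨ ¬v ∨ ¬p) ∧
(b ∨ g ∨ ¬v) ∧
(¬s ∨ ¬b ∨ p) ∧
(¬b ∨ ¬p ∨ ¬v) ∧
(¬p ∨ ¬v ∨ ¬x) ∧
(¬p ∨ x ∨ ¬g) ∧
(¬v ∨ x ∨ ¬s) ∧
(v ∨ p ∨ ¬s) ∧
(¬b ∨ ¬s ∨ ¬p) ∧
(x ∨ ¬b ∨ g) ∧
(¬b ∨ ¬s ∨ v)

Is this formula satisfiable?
Yes

Yes, the formula is satisfiable.

One satisfying assignment is: g=True, b=False, x=True, p=True, s=False, v=False

Verification: With this assignment, all 30 clauses evaluate to true.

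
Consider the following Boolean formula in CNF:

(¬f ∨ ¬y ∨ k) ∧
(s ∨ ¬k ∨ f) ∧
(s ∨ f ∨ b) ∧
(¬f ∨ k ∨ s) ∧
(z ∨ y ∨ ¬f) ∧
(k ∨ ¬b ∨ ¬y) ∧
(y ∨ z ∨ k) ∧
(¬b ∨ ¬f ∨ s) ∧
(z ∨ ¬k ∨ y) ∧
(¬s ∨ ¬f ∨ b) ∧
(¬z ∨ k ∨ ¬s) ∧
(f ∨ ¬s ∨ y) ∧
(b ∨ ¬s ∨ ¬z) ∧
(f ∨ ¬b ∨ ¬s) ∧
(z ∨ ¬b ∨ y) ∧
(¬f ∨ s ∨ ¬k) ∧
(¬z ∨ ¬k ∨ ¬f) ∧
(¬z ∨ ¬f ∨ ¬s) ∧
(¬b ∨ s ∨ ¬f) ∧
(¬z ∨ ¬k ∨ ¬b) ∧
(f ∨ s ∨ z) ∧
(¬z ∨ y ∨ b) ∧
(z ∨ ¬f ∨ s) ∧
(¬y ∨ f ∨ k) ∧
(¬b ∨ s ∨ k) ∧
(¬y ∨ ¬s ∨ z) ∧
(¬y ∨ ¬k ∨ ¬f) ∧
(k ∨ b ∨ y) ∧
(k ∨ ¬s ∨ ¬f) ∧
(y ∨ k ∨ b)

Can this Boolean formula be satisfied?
No

No, the formula is not satisfiable.

No assignment of truth values to the variables can make all 30 clauses true simultaneously.

The formula is UNSAT (unsatisfiable).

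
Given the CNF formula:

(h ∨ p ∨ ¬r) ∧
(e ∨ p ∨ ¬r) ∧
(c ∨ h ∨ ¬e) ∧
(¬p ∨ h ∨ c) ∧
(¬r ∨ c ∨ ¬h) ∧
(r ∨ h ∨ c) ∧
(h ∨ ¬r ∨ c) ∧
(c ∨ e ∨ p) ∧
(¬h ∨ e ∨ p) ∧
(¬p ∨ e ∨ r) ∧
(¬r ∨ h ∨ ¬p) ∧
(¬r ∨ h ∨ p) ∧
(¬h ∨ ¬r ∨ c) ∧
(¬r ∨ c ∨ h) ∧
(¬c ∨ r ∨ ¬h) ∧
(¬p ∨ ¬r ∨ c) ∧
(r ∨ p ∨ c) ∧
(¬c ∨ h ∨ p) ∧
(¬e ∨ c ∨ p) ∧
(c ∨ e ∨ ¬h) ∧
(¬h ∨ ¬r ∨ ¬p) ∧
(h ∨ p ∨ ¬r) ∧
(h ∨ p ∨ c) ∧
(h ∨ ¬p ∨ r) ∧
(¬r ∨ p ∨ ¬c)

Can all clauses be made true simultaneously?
Yes

Yes, the formula is satisfiable.

One satisfying assignment is: e=True, p=True, c=False, r=False, h=True

Verification: With this assignment, all 25 clauses evaluate to true.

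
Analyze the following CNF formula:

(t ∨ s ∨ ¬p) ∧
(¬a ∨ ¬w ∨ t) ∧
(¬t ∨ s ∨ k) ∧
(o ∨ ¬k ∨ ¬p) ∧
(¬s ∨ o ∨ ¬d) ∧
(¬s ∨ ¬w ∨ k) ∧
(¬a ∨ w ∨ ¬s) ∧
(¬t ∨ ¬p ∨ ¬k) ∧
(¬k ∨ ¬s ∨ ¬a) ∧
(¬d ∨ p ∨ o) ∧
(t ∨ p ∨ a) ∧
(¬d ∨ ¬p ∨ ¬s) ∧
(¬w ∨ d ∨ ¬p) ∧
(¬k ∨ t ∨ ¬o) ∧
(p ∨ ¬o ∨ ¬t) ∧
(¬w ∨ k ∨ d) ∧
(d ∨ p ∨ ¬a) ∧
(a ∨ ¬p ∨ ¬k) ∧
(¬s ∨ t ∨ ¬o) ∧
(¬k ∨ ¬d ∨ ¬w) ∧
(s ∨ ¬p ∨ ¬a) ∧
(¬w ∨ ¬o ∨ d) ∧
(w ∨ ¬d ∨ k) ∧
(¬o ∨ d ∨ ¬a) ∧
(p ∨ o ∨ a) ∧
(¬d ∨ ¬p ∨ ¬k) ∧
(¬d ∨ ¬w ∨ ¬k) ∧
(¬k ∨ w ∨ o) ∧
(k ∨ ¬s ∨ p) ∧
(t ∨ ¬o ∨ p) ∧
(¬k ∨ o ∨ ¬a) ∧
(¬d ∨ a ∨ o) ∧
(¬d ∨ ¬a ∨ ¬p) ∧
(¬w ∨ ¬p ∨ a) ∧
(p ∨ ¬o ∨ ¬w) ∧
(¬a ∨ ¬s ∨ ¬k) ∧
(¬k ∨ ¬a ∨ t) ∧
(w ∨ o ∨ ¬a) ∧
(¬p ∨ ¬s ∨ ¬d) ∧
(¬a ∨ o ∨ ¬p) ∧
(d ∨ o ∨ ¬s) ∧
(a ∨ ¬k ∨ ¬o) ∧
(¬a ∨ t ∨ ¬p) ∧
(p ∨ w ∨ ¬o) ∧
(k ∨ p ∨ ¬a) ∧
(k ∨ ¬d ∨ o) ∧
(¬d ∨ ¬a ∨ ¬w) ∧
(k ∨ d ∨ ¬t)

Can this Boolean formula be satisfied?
No

No, the formula is not satisfiable.

No assignment of truth values to the variables can make all 48 clauses true simultaneously.

The formula is UNSAT (unsatisfiable).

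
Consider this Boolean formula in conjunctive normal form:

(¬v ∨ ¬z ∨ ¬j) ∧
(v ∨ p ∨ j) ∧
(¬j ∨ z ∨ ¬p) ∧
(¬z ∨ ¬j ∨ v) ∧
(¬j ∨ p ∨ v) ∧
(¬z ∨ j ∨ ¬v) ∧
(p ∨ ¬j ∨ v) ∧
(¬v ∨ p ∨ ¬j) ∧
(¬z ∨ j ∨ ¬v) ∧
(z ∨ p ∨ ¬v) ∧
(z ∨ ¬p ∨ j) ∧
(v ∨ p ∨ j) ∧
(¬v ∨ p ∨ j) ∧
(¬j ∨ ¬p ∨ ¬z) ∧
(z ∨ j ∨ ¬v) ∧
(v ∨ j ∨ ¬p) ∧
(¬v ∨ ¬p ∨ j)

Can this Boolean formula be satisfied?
No

No, the formula is not satisfiable.

No assignment of truth values to the variables can make all 17 clauses true simultaneously.

The formula is UNSAT (unsatisfiable).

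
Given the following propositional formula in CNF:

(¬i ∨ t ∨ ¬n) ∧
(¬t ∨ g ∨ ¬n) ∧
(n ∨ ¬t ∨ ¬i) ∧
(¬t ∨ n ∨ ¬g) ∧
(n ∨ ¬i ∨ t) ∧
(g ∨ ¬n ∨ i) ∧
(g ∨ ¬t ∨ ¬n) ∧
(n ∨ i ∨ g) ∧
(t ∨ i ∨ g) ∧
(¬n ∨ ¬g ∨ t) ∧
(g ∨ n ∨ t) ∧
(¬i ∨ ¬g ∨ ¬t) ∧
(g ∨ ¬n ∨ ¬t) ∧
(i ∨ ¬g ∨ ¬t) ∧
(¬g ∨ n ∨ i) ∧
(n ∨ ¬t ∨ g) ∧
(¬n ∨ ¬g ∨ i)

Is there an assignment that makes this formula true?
No

No, the formula is not satisfiable.

No assignment of truth values to the variables can make all 17 clauses true simultaneously.

The formula is UNSAT (unsatisfiable).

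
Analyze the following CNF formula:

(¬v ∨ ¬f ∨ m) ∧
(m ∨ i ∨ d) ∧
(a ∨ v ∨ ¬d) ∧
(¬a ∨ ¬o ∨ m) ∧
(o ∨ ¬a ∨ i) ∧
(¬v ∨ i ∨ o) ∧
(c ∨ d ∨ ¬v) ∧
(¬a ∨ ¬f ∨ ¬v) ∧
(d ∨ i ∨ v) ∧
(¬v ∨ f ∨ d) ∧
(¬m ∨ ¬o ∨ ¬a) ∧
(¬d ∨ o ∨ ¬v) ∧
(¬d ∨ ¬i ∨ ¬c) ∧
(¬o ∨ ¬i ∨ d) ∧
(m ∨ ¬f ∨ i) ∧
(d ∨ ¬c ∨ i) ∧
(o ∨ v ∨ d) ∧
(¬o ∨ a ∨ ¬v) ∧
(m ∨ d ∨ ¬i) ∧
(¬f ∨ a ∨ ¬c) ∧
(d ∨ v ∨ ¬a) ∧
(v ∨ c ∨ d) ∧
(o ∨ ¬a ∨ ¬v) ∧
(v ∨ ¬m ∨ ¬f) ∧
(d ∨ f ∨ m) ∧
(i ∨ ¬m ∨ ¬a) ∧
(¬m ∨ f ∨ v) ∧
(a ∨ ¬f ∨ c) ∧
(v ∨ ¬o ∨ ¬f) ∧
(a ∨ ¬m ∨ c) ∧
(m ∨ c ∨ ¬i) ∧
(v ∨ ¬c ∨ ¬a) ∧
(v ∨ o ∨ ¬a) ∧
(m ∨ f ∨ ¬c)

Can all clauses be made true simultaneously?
No

No, the formula is not satisfiable.

No assignment of truth values to the variables can make all 34 clauses true simultaneously.

The formula is UNSAT (unsatisfiable).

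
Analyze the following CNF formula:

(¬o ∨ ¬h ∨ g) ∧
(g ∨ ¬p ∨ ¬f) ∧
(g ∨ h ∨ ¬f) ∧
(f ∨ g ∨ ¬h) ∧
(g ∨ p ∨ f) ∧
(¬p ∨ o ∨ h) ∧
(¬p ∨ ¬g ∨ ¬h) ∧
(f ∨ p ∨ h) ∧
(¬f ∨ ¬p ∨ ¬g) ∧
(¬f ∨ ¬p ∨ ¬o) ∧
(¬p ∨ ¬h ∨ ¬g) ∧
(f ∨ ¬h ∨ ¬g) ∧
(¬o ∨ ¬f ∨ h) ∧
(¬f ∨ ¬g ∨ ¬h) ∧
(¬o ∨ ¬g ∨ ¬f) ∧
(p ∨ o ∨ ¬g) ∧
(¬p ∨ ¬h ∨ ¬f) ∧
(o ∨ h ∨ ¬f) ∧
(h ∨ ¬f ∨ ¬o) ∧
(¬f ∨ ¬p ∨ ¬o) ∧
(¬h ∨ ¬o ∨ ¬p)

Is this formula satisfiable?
Yes

Yes, the formula is satisfiable.

One satisfying assignment is: o=False, h=True, p=False, f=True, g=False

Verification: With this assignment, all 21 clauses evaluate to true.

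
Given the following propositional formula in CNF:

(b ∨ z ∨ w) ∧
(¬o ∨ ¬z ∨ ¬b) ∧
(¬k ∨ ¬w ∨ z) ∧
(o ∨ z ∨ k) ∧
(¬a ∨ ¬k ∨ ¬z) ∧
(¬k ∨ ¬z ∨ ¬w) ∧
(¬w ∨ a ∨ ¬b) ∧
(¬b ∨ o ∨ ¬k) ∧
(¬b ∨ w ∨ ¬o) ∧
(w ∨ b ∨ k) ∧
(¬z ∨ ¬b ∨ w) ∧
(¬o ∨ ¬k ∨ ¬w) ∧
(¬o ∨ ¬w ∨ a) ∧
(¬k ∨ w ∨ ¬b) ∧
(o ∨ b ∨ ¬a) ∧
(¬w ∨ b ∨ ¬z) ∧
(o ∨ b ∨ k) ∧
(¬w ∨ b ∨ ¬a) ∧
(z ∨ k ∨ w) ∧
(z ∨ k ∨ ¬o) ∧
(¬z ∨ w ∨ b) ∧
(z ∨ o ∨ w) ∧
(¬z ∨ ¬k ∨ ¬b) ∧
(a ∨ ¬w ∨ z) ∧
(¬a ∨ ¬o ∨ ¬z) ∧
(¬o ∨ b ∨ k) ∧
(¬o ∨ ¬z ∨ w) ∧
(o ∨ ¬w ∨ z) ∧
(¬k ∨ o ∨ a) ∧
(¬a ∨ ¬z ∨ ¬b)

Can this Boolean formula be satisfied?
No

No, the formula is not satisfiable.

No assignment of truth values to the variables can make all 30 clauses true simultaneously.

The formula is UNSAT (unsatisfiable).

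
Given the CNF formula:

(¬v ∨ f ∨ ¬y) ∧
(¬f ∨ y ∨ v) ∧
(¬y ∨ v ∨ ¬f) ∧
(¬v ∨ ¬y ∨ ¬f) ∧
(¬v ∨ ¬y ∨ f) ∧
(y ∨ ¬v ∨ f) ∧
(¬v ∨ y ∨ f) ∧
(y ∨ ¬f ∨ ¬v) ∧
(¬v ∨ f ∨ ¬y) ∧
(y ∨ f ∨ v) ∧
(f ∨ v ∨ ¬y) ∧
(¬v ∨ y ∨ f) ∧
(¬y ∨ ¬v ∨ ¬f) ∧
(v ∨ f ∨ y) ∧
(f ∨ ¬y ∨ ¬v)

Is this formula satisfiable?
No

No, the formula is not satisfiable.

No assignment of truth values to the variables can make all 15 clauses true simultaneously.

The formula is UNSAT (unsatisfiable).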